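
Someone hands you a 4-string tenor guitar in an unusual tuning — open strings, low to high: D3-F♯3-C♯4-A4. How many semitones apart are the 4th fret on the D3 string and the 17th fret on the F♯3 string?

D3 at fret 4 → F♯3 (MIDI 54); F♯3 at fret 17 → B4 (MIDI 71).
54 − 71 = -17, so the two pitches are 17 semitones apart, with B4 the higher.

17 semitones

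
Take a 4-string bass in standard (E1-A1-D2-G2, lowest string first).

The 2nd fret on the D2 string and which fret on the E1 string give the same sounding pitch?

Fret 2 on D2 is MIDI 38 + 2 = 40 (E2). On the E1 string (open MIDI 28), that pitch is 40 − 28 = fret 12.

12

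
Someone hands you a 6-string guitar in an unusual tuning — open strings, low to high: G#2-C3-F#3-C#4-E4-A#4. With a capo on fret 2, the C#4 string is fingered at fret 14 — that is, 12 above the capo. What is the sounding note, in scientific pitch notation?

D#5

The capo raises the open C#4 by 2 semitones to D#4; fretting 12 more gives C#4 + 2 + 12 = C#4 + 14 semitones = D#5.
(Also written Eb.)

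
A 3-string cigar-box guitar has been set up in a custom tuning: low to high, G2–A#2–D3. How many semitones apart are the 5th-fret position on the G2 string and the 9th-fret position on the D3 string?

G2 at fret 5 → C3 (MIDI 48); D3 at fret 9 → B3 (MIDI 59).
48 − 59 = -11, so the two pitches are 11 semitones apart, with B3 the higher.

11 semitones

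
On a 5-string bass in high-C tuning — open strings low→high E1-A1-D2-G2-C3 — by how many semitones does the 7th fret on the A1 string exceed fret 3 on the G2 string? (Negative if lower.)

-6 semitones

A1 at fret 7 → E2 (MIDI 40); G2 at fret 3 → A#2 (MIDI 46).
40 − 46 = -6, so the two pitches are 6 semitones apart.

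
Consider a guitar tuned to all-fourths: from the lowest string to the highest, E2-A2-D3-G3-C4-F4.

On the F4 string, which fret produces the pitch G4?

G4 is 2 semitones above the open F4 (F–F#–G), so it sits at fret 2.

2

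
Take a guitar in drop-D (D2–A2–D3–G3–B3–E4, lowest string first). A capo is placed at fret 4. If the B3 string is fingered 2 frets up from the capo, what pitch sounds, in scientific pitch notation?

F4

The capo raises the open B3 by 4 semitones to D#4; fretting 2 more gives B3 + 4 + 2 = B3 + 6 semitones = F4.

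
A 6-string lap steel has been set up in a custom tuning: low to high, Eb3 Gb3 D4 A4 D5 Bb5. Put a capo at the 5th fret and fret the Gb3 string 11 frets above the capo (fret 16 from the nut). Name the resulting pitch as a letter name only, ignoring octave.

The capo raises the open Gb3 by 5 semitones to B3; fretting 11 more gives Gb3 + 5 + 11 = Gb3 + 16 semitones, landing on Bb.

Bb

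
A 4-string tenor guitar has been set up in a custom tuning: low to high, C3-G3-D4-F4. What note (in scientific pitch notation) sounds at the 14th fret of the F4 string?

F4 is MIDI 65. Adding 14 gives 79, which is G5.

G5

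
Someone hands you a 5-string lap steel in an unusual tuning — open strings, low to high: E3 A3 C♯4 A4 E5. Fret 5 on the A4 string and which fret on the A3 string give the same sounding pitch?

Fret 5 on A4 is MIDI 69 + 5 = 74 (D5). On the A3 string (open MIDI 57), that pitch is 74 − 57 = fret 17.

17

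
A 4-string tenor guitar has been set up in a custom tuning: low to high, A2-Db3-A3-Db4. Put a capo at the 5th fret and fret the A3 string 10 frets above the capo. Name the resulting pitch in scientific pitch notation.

The capo raises the open A3 by 5 semitones to D4; fretting 10 more gives A3 + 5 + 10 = A3 + 15 semitones = C5.

C5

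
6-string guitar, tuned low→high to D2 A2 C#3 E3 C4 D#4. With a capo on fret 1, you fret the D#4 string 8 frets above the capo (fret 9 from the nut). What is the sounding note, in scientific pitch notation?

C5

The capo raises the open D#4 by 1 semitone to E4; fretting 8 more gives D#4 + 1 + 8 = D#4 + 9 semitones = C5.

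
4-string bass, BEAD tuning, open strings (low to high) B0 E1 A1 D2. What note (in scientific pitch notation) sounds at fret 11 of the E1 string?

D#2

E1 is MIDI 28. Adding 11 gives 39, which is D#2.
(Equivalently spelled Eb2.)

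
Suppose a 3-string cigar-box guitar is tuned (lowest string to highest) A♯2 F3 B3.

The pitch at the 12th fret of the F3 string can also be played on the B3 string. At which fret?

6

F3 at fret 12 is F3 + 12 semitones = F4.
The open B3 string is 6 semitones above the open F3, so the same pitch on the B3 string lies at fret 12 − 6 = 6.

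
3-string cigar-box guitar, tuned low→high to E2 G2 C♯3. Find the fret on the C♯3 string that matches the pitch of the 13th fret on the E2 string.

Fret 13 on E2 is MIDI 40 + 13 = 53 (F3). On the C♯3 string (open MIDI 49), that pitch is 53 − 49 = fret 4.

4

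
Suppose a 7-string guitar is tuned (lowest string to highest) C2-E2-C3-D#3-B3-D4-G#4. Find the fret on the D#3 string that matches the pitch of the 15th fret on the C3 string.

C3 at fret 15 is C3 + 15 semitones = D#4.
The open D#3 string is 3 semitones above the open C3, so the same pitch on the D#3 string lies at fret 15 − 3 = 12.

12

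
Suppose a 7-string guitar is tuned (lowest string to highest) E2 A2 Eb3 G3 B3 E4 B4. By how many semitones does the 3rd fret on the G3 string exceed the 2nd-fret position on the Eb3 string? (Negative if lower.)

5 semitones

G3 at fret 3 → Bb3 (MIDI 58); Eb3 at fret 2 → F3 (MIDI 53).
58 − 53 = 5, so the two pitches are 5 semitones apart.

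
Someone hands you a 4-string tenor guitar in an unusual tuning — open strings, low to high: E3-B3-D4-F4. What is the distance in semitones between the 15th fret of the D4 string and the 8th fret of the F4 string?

D4 at fret 15 → F5 (MIDI 77); F4 at fret 8 → C#5 (MIDI 73).
77 − 73 = 4, so the two pitches are 4 semitones apart, with F5 the higher.

4 semitones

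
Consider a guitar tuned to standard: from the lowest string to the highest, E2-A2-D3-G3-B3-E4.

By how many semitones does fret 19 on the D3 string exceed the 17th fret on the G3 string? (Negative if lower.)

D3 at fret 19 → A4 (MIDI 69); G3 at fret 17 → C5 (MIDI 72).
69 − 72 = -3, so the two pitches are 3 semitones apart.

-3 semitones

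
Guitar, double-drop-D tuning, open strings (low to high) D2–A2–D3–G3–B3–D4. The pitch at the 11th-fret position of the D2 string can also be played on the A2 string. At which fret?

Fret 11 on D2 is MIDI 38 + 11 = 49 (C♯3). On the A2 string (open MIDI 45), that pitch is 49 − 45 = fret 4.

4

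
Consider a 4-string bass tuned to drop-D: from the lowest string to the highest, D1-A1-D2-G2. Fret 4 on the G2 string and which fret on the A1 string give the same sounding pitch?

14

Fret 4 on G2 is MIDI 43 + 4 = 47 (B2). On the A1 string (open MIDI 33), that pitch is 47 − 33 = fret 14.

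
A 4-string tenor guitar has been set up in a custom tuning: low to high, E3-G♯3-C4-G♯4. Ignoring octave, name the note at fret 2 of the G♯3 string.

A♯

The open G♯3 string plus 2 semitones: G#–A–A#.
(Equivalently spelled B♭.)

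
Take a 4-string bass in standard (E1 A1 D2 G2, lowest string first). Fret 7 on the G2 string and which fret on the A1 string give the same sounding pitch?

Fret 7 on G2 is MIDI 43 + 7 = 50 (D3). On the A1 string (open MIDI 33), that pitch is 50 − 33 = fret 17.

17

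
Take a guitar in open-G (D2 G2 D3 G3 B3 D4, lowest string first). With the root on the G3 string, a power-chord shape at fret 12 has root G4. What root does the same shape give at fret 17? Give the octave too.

C5

Moving from fret 12 to fret 17 shifts the root by 5 semitones.
G4 up 5 semitones is C5.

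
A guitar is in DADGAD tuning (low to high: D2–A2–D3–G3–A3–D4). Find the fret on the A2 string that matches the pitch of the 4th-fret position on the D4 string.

21

D4 at fret 4 is D4 + 4 semitones = F♯4.
The open A2 string is 17 semitones below the open D4, so the same pitch on the A2 string lies at fret 4 + 17 = 21.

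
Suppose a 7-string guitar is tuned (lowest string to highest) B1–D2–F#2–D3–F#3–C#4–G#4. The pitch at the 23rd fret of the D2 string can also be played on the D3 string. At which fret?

11

D2 at fret 23 is D2 + 23 semitones = C#4.
The open D3 string is 12 semitones above the open D2, so the same pitch on the D3 string lies at fret 23 − 12 = 11.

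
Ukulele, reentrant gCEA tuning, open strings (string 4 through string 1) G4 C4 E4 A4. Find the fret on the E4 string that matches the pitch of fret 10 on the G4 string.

Fret 10 on G4 is MIDI 67 + 10 = 77 (F5). On the E4 string (open MIDI 64), that pitch is 77 − 64 = fret 13.

13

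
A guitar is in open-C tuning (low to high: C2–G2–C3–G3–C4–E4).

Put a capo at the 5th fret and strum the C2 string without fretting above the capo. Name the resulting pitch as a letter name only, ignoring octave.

The capo raises the open C2 by 5 semitones to F2; fretting 0 more gives C2 + 5 + 0 = C2 + 5 semitones, landing on F.

F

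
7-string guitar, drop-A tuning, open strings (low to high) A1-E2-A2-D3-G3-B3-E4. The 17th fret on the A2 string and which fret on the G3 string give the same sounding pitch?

Fret 17 on A2 is MIDI 45 + 17 = 62 (D4). On the G3 string (open MIDI 55), that pitch is 62 − 55 = fret 7.

7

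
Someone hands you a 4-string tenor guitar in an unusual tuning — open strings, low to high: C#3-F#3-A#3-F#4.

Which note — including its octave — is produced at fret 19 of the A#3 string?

F5

Each fret is one semitone, so A#3 + 19 = F5.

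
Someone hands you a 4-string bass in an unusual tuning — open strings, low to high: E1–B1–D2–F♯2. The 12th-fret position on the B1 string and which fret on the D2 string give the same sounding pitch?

9

Fret 12 on B1 is MIDI 35 + 12 = 47 (B2). On the D2 string (open MIDI 38), that pitch is 47 − 38 = fret 9.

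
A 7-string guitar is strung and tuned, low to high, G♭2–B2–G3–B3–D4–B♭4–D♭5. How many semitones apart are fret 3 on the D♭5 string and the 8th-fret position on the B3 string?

D♭5 at fret 3 → E5 (MIDI 76); B3 at fret 8 → G4 (MIDI 67).
76 − 67 = 9, so the two pitches are 9 semitones apart, with E5 the higher.

9 semitones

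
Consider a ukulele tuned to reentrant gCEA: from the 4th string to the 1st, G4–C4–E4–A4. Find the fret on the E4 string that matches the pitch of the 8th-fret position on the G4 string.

11

G4 at fret 8 is G4 + 8 semitones = D#5.
The open E4 string is 3 semitones below the open G4, so the same pitch on the E4 string lies at fret 8 + 3 = 11.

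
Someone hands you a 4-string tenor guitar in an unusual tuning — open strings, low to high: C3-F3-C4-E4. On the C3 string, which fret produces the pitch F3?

5

F3 is 5 semitones above the open C3 (C–C#–D–D#–E–F), so it sits at fret 5.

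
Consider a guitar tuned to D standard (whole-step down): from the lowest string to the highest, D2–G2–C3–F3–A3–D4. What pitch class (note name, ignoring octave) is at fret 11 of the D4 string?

C#

D4 is MIDI 62. Adding 11 gives 73; 73 mod 12 = 1, i.e. C#.
(Equivalently spelled Db.)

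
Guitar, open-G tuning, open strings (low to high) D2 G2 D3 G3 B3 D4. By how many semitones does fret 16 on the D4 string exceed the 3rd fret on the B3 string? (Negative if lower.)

16 semitones

D4 at fret 16 → F#5 (MIDI 78); B3 at fret 3 → D4 (MIDI 62).
78 − 62 = 16, so the two pitches are 16 semitones apart.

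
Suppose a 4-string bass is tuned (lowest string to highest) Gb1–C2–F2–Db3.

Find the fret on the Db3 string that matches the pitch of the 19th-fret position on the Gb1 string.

0

Fret 19 on Gb1 is MIDI 30 + 19 = 49 (Db3). On the Db3 string (open MIDI 49), that pitch is 49 − 49 = fret 0.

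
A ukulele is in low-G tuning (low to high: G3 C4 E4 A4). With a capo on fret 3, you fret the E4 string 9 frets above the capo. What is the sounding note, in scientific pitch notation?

The capo raises the open E4 by 3 semitones to G4; fretting 9 more gives E4 + 3 + 9 = E4 + 12 semitones = E5.

E5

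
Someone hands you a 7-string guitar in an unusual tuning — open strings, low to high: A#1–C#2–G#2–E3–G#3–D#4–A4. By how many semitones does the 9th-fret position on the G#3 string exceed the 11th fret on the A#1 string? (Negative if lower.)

20 semitones

G#3 at fret 9 → F4 (MIDI 65); A#1 at fret 11 → A2 (MIDI 45).
65 − 45 = 20, so the two pitches are 20 semitones apart.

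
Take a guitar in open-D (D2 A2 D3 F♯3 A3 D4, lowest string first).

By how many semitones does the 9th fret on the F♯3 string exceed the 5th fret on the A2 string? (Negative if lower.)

F♯3 at fret 9 → D♯4 (MIDI 63); A2 at fret 5 → D3 (MIDI 50).
63 − 50 = 13, so the two pitches are 13 semitones apart.

13 semitones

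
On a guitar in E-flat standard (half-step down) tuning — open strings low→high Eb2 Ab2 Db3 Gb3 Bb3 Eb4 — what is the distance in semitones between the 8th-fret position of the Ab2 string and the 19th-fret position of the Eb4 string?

Ab2 at fret 8 → E3 (MIDI 52); Eb4 at fret 19 → Bb5 (MIDI 82).
52 − 82 = -30, so the two pitches are 30 semitones apart, with Bb5 the higher.

30 semitones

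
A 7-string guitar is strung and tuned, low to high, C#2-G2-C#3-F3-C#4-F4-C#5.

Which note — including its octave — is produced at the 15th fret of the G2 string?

G2 is MIDI 43. Adding 15 gives 58, which is A#3.

A#3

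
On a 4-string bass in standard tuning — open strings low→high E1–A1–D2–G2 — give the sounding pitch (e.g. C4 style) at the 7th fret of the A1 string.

E2

The open A1 string plus 7 semitones: A–A#–B–C–C#–D–D#–E.
The walk passes from B into C once, so the octave number goes from 1 to 2.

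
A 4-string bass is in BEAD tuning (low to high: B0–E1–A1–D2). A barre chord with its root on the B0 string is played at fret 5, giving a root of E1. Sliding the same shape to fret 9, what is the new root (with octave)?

G#1

Moving from fret 5 to fret 9 shifts the root by 4 semitones.
E1 up 4 semitones is G#1.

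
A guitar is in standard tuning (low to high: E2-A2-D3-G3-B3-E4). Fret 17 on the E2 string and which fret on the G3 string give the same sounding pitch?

2

Fret 17 on E2 is MIDI 40 + 17 = 57 (A3). On the G3 string (open MIDI 55), that pitch is 57 − 55 = fret 2.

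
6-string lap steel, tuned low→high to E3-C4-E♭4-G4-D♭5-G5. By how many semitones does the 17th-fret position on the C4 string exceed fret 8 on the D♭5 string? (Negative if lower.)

-4 semitones

C4 at fret 17 → F5 (MIDI 77); D♭5 at fret 8 → A5 (MIDI 81).
77 − 81 = -4, so the two pitches are 4 semitones apart.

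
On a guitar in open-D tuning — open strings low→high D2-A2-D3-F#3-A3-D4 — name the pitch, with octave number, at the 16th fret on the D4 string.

Each fret is one semitone, so D4 + 16 = F#5.
(Equivalently spelled Gb5.)

F#5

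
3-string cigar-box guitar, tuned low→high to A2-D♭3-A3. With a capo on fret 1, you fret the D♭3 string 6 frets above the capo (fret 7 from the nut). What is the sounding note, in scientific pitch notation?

A♭3

The capo raises the open D♭3 by 1 semitone to D3; fretting 6 more gives D♭3 + 1 + 6 = D♭3 + 7 semitones = A♭3.
(Also written G♯.)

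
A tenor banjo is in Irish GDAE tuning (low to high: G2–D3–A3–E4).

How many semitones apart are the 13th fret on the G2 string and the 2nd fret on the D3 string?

4 semitones

G2 at fret 13 → G#3 (MIDI 56); D3 at fret 2 → E3 (MIDI 52).
56 − 52 = 4, so the two pitches are 4 semitones apart, with G#3 the higher.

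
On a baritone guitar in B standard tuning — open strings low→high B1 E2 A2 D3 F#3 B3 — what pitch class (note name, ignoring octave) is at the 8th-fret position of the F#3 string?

F#3 is MIDI 54. Adding 8 gives 62; 62 mod 12 = 2, i.e. D.

D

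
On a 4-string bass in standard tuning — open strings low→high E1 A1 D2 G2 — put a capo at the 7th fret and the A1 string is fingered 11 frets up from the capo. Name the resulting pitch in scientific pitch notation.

D#3

The capo raises the open A1 by 7 semitones to E2; fretting 11 more gives A1 + 7 + 11 = A1 + 18 semitones = D#3.
(Also written Eb.)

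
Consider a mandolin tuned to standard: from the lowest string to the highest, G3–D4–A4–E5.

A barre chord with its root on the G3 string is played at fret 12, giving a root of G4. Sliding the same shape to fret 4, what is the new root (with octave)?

Moving from fret 12 to fret 4 shifts the root by -8 semitones.
G4 down 8 semitones is B3.

B3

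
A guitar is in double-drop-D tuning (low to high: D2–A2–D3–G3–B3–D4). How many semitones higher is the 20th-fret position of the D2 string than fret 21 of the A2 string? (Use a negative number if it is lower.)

D2 at fret 20 → A#3 (MIDI 58); A2 at fret 21 → F#4 (MIDI 66).
58 − 66 = -8, so the two pitches are 8 semitones apart.

-8 semitones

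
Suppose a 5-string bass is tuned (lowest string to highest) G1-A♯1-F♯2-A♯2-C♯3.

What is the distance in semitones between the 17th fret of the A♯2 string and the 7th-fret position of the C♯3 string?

A♯2 at fret 17 → D♯4 (MIDI 63); C♯3 at fret 7 → G♯3 (MIDI 56).
63 − 56 = 7, so the two pitches are 7 semitones apart, with D♯4 the higher.

7 semitones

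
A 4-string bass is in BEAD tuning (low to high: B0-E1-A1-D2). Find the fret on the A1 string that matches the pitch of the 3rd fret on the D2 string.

D2 at fret 3 is D2 + 3 semitones = F2.
The open A1 string is 5 semitones below the open D2, so the same pitch on the A1 string lies at fret 3 + 5 = 8.

8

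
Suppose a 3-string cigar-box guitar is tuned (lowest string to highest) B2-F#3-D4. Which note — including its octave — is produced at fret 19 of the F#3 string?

C#5

The open F#3 string plus 19 semitones: F#–G–G#–A–…–B–C–C#.
The walk passes from B into C 2 times, so the octave number goes from 3 to 5.
(Equivalently spelled Db5.)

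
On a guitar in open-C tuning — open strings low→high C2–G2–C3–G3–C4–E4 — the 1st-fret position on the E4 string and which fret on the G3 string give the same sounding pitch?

10

E4 at fret 1 is E4 + 1 semitone = F4.
The open G3 string is 9 semitones below the open E4, so the same pitch on the G3 string lies at fret 1 + 9 = 10.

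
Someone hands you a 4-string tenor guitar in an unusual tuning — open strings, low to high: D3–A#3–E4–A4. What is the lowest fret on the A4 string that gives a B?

From A4, count semitones up the chromatic scale until reaching B: A–A#–B — 2 steps.

2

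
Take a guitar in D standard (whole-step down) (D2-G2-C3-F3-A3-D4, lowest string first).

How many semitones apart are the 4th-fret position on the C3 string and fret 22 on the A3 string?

C3 at fret 4 → E3 (MIDI 52); A3 at fret 22 → G5 (MIDI 79).
52 − 79 = -27, so the two pitches are 27 semitones apart, with G5 the higher.

27 semitones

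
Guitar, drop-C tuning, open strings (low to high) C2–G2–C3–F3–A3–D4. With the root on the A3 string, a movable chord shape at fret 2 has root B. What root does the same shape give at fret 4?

Moving from fret 2 to fret 4 shifts the root by 2 semitones.
B up 2 semitones is C#.

C#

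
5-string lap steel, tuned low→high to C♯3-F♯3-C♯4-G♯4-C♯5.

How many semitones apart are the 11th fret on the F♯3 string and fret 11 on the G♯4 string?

F♯3 at fret 11 → F4 (MIDI 65); G♯4 at fret 11 → G5 (MIDI 79).
65 − 79 = -14, so the two pitches are 14 semitones apart, with G5 the higher.

14 semitones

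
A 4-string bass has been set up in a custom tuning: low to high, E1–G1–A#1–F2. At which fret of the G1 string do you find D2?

D2 is 7 semitones above the open G1 (G–G#–A–A#–B–C–C#–D), so it sits at fret 7.

7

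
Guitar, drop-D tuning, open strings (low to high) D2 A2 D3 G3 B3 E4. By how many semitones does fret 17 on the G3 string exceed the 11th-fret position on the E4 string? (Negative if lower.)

-3 semitones

G3 at fret 17 → C5 (MIDI 72); E4 at fret 11 → D#5 (MIDI 75).
72 − 75 = -3, so the two pitches are 3 semitones apart.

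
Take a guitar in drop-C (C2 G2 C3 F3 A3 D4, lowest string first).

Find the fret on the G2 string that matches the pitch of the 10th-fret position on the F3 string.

Fret 10 on F3 is MIDI 53 + 10 = 63 (D#4). On the G2 string (open MIDI 43), that pitch is 63 − 43 = fret 20.

20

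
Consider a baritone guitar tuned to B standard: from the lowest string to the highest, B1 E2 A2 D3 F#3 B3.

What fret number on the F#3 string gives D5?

D5 is 20 semitones above the open F#3 (F#–G–G#–A–…–C–C#–D), so it sits at fret 20.

20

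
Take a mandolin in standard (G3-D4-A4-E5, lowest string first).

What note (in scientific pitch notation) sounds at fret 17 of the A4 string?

D6

Each fret is one semitone, so A4 + 17 = D6.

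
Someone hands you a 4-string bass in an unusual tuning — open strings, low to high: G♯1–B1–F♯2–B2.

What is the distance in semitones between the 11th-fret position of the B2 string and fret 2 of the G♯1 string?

B2 at fret 11 → A♯3 (MIDI 58); G♯1 at fret 2 → A♯1 (MIDI 34).
58 − 34 = 24, so the two pitches are 24 semitones apart, with A♯3 the higher.

24 semitones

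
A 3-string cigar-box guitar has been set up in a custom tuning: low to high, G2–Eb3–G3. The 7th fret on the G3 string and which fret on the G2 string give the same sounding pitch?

19

G3 at fret 7 is G3 + 7 semitones = D4.
The open G2 string is 12 semitones below the open G3, so the same pitch on the G2 string lies at fret 7 + 12 = 19.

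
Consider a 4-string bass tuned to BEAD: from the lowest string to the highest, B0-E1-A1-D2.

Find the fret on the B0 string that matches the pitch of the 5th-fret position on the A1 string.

15

A1 at fret 5 is A1 + 5 semitones = D2.
The open B0 string is 10 semitones below the open A1, so the same pitch on the B0 string lies at fret 5 + 10 = 15.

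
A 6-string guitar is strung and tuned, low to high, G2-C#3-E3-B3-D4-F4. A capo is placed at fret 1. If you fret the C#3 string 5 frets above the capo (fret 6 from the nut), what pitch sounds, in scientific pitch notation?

The capo raises the open C#3 by 1 semitone to D3; fretting 5 more gives C#3 + 1 + 5 = C#3 + 6 semitones = G3.

G3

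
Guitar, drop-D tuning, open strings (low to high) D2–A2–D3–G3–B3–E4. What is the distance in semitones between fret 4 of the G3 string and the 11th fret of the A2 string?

G3 at fret 4 → B3 (MIDI 59); A2 at fret 11 → G#3 (MIDI 56).
59 − 56 = 3, so the two pitches are 3 semitones apart, with B3 the higher.

3 semitones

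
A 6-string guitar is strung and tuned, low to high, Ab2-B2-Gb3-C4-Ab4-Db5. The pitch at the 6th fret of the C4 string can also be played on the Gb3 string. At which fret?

12

C4 at fret 6 is C4 + 6 semitones = Gb4.
The open Gb3 string is 6 semitones below the open C4, so the same pitch on the Gb3 string lies at fret 6 + 6 = 12.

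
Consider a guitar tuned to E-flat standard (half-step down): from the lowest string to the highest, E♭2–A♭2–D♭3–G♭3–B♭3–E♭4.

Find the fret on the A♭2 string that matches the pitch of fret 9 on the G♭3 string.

19

Fret 9 on G♭3 is MIDI 54 + 9 = 63 (E♭4). On the A♭2 string (open MIDI 44), that pitch is 63 − 44 = fret 19.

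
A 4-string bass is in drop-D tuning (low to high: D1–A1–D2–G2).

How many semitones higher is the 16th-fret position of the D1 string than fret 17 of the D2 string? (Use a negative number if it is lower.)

D1 at fret 16 → F#2 (MIDI 42); D2 at fret 17 → G3 (MIDI 55).
42 − 55 = -13, so the two pitches are 13 semitones apart.

-13 semitones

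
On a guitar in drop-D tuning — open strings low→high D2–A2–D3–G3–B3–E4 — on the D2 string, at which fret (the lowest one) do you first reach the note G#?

6

From D2, count semitones up the chromatic scale until reaching G#: D–D#–E–F–F#–G–G# — 6 steps.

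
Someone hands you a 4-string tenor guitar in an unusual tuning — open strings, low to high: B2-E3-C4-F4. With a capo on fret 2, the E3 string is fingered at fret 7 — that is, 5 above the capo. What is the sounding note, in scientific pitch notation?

B3

The capo raises the open E3 by 2 semitones to G♭3; fretting 5 more gives E3 + 2 + 5 = E3 + 7 semitones = B3.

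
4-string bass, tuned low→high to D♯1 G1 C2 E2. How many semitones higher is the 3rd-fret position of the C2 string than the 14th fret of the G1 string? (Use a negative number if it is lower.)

-6 semitones

C2 at fret 3 → D♯2 (MIDI 39); G1 at fret 14 → A2 (MIDI 45).
39 − 45 = -6, so the two pitches are 6 semitones apart.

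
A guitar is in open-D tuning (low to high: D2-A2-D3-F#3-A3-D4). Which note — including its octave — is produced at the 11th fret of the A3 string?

G#4

Each fret is one semitone, so A3 + 11 = G#4.
(Equivalently spelled Ab4.)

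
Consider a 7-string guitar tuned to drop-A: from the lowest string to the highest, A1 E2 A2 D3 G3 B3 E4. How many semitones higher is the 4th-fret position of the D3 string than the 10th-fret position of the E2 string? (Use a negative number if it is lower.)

D3 at fret 4 → F♯3 (MIDI 54); E2 at fret 10 → D3 (MIDI 50).
54 − 50 = 4, so the two pitches are 4 semitones apart.

4 semitones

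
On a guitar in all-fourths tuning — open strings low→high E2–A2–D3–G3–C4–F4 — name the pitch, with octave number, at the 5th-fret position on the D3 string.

Each fret is one semitone, so D3 + 5 = G3.

G3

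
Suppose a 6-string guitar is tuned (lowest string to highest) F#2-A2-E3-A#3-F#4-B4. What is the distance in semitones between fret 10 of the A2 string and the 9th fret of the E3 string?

A2 at fret 10 → G3 (MIDI 55); E3 at fret 9 → C#4 (MIDI 61).
55 − 61 = -6, so the two pitches are 6 semitones apart, with C#4 the higher.

6 semitones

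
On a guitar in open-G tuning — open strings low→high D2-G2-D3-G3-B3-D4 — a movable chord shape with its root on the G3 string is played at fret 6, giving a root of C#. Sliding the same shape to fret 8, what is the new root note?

Moving from fret 6 to fret 8 shifts the root by 2 semitones.
C# up 2 semitones is D#.

D#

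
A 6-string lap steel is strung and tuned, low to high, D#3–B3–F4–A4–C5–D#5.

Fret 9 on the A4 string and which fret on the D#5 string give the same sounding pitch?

A4 at fret 9 is A4 + 9 semitones = F#5.
The open D#5 string is 6 semitones above the open A4, so the same pitch on the D#5 string lies at fret 9 − 6 = 3.

3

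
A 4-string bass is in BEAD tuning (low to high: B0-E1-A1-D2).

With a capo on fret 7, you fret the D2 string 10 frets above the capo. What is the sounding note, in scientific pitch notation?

The capo raises the open D2 by 7 semitones to A2; fretting 10 more gives D2 + 7 + 10 = D2 + 17 semitones = G3.

G3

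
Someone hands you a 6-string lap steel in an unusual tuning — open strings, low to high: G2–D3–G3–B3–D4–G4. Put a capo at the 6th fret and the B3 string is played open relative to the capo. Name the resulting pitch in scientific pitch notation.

F4

The capo raises the open B3 by 6 semitones to F4; fretting 0 more gives B3 + 6 + 0 = B3 + 6 semitones = F4.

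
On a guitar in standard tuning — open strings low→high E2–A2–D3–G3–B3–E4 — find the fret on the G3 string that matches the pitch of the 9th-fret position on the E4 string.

18

Fret 9 on E4 is MIDI 64 + 9 = 73 (C♯5). On the G3 string (open MIDI 55), that pitch is 73 − 55 = fret 18.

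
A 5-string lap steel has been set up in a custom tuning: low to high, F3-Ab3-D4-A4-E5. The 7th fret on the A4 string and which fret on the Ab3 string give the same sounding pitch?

A4 at fret 7 is A4 + 7 semitones = E5.
The open Ab3 string is 13 semitones below the open A4, so the same pitch on the Ab3 string lies at fret 7 + 13 = 20.

20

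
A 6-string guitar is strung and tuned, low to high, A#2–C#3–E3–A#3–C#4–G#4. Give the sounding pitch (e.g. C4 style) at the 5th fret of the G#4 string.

Each fret is one semitone, so G#4 + 5 = C#5.

C#5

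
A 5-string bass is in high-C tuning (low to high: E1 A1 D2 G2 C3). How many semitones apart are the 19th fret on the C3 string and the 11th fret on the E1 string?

C3 at fret 19 → G4 (MIDI 67); E1 at fret 11 → D#2 (MIDI 39).
67 − 39 = 28, so the two pitches are 28 semitones apart, with G4 the higher.

28 semitones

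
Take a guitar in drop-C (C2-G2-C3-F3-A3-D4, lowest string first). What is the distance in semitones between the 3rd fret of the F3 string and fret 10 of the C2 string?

F3 at fret 3 → G#3 (MIDI 56); C2 at fret 10 → A#2 (MIDI 46).
56 − 46 = 10, so the two pitches are 10 semitones apart, with G#3 the higher.

10 semitones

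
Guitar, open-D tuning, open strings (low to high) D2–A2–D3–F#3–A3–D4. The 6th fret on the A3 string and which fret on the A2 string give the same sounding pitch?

A3 at fret 6 is A3 + 6 semitones = D#4.
The open A2 string is 12 semitones below the open A3, so the same pitch on the A2 string lies at fret 6 + 12 = 18.

18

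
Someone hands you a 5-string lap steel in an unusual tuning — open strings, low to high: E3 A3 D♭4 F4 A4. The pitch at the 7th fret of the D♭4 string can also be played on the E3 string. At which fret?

D♭4 at fret 7 is D♭4 + 7 semitones = A♭4.
The open E3 string is 9 semitones below the open D♭4, so the same pitch on the E3 string lies at fret 7 + 9 = 16.

16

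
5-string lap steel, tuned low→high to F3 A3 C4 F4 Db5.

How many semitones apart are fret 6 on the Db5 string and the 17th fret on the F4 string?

3 semitones

Db5 at fret 6 → G5 (MIDI 79); F4 at fret 17 → Bb5 (MIDI 82).
79 − 82 = -3, so the two pitches are 3 semitones apart, with Bb5 the higher.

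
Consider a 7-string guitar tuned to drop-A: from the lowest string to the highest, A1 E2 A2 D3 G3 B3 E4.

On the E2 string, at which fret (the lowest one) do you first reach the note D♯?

From E2, count semitones up the chromatic scale until reaching D♯: E–F–F#–G–…–C#–D–D# — 11 steps.

11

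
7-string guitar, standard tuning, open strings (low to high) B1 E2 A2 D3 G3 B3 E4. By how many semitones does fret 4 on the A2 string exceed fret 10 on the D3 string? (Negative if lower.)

A2 at fret 4 → C#3 (MIDI 49); D3 at fret 10 → C4 (MIDI 60).
49 − 60 = -11, so the two pitches are 11 semitones apart.

-11 semitones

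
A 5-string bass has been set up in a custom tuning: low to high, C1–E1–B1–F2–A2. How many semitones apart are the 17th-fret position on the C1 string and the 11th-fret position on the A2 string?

15 semitones

C1 at fret 17 → F2 (MIDI 41); A2 at fret 11 → G#3 (MIDI 56).
41 − 56 = -15, so the two pitches are 15 semitones apart, with G#3 the higher.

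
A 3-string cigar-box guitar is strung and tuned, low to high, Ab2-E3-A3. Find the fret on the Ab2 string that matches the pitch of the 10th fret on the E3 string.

18

E3 at fret 10 is E3 + 10 semitones = D4.
The open Ab2 string is 8 semitones below the open E3, so the same pitch on the Ab2 string lies at fret 10 + 8 = 18.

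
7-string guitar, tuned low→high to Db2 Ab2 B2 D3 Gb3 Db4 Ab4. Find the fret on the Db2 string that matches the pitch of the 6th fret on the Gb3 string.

Fret 6 on Gb3 is MIDI 54 + 6 = 60 (C4). On the Db2 string (open MIDI 37), that pitch is 60 − 37 = fret 23.

23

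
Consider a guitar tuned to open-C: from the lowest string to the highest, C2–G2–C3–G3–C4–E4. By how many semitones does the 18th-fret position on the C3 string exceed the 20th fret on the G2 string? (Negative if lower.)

C3 at fret 18 → F#4 (MIDI 66); G2 at fret 20 → D#4 (MIDI 63).
66 − 63 = 3, so the two pitches are 3 semitones apart.

3 semitones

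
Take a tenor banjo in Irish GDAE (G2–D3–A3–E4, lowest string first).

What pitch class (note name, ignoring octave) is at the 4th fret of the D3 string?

F♯

D3 is MIDI 50. Adding 4 gives 54; 54 mod 12 = 6, i.e. F♯.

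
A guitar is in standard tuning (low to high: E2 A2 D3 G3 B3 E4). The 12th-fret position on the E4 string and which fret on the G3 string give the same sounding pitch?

21

E4 at fret 12 is E4 + 12 semitones = E5.
The open G3 string is 9 semitones below the open E4, so the same pitch on the G3 string lies at fret 12 + 9 = 21.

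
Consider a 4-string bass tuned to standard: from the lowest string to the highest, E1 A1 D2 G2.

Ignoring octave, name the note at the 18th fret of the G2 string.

C#

Each fret is one semitone, so G2 + 18 = C#.
(Equivalently spelled Db.)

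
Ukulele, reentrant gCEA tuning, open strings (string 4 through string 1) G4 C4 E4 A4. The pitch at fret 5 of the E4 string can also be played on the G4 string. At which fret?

Fret 5 on E4 is MIDI 64 + 5 = 69 (A4). On the G4 string (open MIDI 67), that pitch is 69 − 67 = fret 2.

2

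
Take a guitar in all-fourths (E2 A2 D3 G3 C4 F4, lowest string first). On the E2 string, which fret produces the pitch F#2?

2

F#2 is 2 semitones above the open E2 (E–F–F#), so it sits at fret 2.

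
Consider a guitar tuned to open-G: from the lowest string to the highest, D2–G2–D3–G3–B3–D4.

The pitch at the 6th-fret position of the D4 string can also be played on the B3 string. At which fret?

9

D4 at fret 6 is D4 + 6 semitones = G#4.
The open B3 string is 3 semitones below the open D4, so the same pitch on the B3 string lies at fret 6 + 3 = 9.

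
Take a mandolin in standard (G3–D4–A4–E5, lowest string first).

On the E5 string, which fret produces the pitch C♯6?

9

C♯6 is 9 semitones above the open E5 (E–F–F#–G–G#–A–A#–B–C–C#), so it sits at fret 9.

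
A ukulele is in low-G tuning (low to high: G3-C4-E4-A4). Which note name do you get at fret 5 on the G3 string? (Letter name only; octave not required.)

C

Each fret is one semitone, so G3 + 5 = C.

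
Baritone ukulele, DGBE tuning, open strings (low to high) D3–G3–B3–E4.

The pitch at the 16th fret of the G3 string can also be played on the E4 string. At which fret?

7

G3 at fret 16 is G3 + 16 semitones = B4.
The open E4 string is 9 semitones above the open G3, so the same pitch on the E4 string lies at fret 16 − 9 = 7.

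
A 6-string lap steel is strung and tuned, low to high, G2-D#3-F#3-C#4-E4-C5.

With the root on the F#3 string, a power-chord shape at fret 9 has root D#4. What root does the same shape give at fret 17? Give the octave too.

Moving from fret 9 to fret 17 shifts the root by 8 semitones.
D#4 up 8 semitones is B4.

B4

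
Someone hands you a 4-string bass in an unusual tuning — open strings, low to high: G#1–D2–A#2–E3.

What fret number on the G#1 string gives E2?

8

E2 is 8 semitones above the open G#1 (G#–A–A#–B–C–C#–D–D#–E), so it sits at fret 8.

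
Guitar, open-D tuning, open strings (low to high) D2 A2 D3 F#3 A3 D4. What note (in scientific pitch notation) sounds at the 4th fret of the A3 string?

C#4

The open A3 string plus 4 semitones: A–A#–B–C–C#.
The walk passes from B into C once, so the octave number goes from 3 to 4.
(Equivalently spelled Db4.)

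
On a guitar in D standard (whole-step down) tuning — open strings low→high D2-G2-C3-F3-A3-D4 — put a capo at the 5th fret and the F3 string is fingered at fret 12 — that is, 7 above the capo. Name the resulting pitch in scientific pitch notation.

The capo raises the open F3 by 5 semitones to A♯3; fretting 7 more gives F3 + 5 + 7 = F3 + 12 semitones = F4.

F4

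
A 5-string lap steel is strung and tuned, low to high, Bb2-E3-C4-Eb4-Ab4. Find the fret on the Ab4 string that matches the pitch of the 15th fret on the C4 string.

7

Fret 15 on C4 is MIDI 60 + 15 = 75 (Eb5). On the Ab4 string (open MIDI 68), that pitch is 75 − 68 = fret 7.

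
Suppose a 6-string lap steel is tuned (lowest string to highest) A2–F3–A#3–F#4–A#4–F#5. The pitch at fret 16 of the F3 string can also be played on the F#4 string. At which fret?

Fret 16 on F3 is MIDI 53 + 16 = 69 (A4). On the F#4 string (open MIDI 66), that pitch is 69 − 66 = fret 3.

3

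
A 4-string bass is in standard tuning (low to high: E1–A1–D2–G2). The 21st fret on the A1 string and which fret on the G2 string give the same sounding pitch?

11

Fret 21 on A1 is MIDI 33 + 21 = 54 (F#3). On the G2 string (open MIDI 43), that pitch is 54 − 43 = fret 11.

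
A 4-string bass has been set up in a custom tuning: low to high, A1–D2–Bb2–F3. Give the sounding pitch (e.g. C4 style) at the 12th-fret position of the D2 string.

D3

Each fret is one semitone, so D2 + 12 = D3.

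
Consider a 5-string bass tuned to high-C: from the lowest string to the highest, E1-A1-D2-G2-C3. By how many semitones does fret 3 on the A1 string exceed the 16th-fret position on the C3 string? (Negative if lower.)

A1 at fret 3 → C2 (MIDI 36); C3 at fret 16 → E4 (MIDI 64).
36 − 64 = -28, so the two pitches are 28 semitones apart.

-28 semitones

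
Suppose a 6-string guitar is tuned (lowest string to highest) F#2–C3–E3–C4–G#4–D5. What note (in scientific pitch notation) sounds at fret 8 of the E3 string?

C4

Each fret is one semitone, so E3 + 8 = C4.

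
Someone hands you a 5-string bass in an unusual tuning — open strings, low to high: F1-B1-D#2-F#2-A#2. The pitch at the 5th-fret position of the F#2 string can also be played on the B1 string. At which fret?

F#2 at fret 5 is F#2 + 5 semitones = B2.
The open B1 string is 7 semitones below the open F#2, so the same pitch on the B1 string lies at fret 5 + 7 = 12.

12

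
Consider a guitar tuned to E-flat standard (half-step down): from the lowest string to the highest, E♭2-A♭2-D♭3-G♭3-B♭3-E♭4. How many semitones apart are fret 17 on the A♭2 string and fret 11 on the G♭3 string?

A♭2 at fret 17 → D♭4 (MIDI 61); G♭3 at fret 11 → F4 (MIDI 65).
61 − 65 = -4, so the two pitches are 4 semitones apart, with F4 the higher.

4 semitones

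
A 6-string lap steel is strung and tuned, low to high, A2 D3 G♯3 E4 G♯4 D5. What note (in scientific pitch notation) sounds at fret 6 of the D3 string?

Each fret is one semitone, so D3 + 6 = G♯3.
(Equivalently spelled A♭3.)

G♯3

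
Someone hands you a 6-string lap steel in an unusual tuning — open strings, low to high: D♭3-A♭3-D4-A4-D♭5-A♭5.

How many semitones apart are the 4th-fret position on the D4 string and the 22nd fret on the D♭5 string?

D4 at fret 4 → G♭4 (MIDI 66); D♭5 at fret 22 → B6 (MIDI 95).
66 − 95 = -29, so the two pitches are 29 semitones apart, with B6 the higher.

29 semitones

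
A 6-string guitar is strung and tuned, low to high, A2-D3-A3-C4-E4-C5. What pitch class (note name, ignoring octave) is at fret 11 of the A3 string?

G#

A3 is MIDI 57. Adding 11 gives 68; 68 mod 12 = 8, i.e. G#.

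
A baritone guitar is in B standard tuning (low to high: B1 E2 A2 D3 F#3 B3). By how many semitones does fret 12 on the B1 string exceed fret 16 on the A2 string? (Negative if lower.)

B1 at fret 12 → B2 (MIDI 47); A2 at fret 16 → C#4 (MIDI 61).
47 − 61 = -14, so the two pitches are 14 semitones apart.

-14 semitones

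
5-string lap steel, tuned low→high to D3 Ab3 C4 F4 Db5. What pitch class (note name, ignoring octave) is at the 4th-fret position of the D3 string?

Gb

The open D3 string plus 4 semitones: D–Eb–E–F–Gb.
(Equivalently spelled F#.)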